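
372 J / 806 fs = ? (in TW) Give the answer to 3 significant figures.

462 TW

(372) / (806e-15) = 0.46154e15 W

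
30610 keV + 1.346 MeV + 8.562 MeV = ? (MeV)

In MeV:
  30610 keV = 30610 × 10^-3 MeV = 30.61
  1.346 MeV → 1.346
  8.562 MeV → 8.562
Sum: 30.61 + 1.346 + 8.562 = 40.518

40.518 MeV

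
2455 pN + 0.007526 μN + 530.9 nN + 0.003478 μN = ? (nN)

544.359 nN

In nN:
  2455 pN = 2455 × 10⁻³ nN = 2.455
  0.007526 μN = 0.007526 × 10³ nN = 7.526
  530.9 nN → 530.9
  0.003478 μN = 0.003478 × 10³ nN = 3.478
Sum: 2.455 + 7.526 + 530.9 + 3.478 = 544.359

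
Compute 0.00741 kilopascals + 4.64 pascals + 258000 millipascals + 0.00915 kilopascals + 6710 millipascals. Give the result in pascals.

In pascals:
  0.00741 kilopascals = 0.00741 × 10^3 pascals = 7.41
  4.64 pascals → 4.64
  258000 millipascals = 258000 × 10^-3 pascals = 258
  0.00915 kilopascals = 0.00915 × 10^3 pascals = 9.15
  6710 millipascals = 6710 × 10^-3 pascals = 6.71
Sum: 7.41 + 4.64 + 258 + 9.15 + 6.71 = 285.91

285.91 pascals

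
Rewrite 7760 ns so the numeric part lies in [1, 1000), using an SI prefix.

= 7.76 × 10^-6 s; 10^-6 is micro.

7.76 μs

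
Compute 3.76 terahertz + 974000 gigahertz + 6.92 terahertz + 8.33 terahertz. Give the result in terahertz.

993.01 terahertz

In terahertz:
  3.76 terahertz → 3.76
  974000 gigahertz = 974000 × 10^-3 terahertz = 974
  6.92 terahertz → 6.92
  8.33 terahertz → 8.33
Sum: 3.76 + 974 + 6.92 + 8.33 = 993.01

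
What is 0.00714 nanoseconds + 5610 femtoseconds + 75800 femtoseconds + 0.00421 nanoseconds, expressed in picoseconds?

92.76 picoseconds

In picoseconds:
  0.00714 nanoseconds = 0.00714 × 10³ picoseconds = 7.14
  5610 femtoseconds = 5610 × 10⁻³ picoseconds = 5.61
  75800 femtoseconds = 75800 × 10⁻³ picoseconds = 75.8
  0.00421 nanoseconds = 0.00421 × 10³ picoseconds = 4.21
Sum: 7.14 + 5.61 + 75.8 + 4.21 = 92.76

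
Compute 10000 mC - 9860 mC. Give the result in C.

In C:
  10000 mC = 10000 × 10^-3 C = 10
  9860 mC = 9860 × 10^-3 C = 9.86
Difference: 10 - 9.86 = 0.14

0.14 C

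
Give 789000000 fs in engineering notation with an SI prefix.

789 ns

= 789 × 10^-9 s; 10^-9 is nano.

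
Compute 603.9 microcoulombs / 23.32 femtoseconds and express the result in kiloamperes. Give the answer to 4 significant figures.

(603.9 × 10⁻⁶) / (23.32 × 10⁻¹⁵) = 25.8962 × 10⁹ A

25900000 kiloamperes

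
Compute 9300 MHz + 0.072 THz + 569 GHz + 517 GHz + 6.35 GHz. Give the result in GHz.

In GHz:
  9300 MHz = 9300 × 10⁻³ GHz = 9.3
  0.072 THz = 0.072 × 10³ GHz = 72
  569 GHz → 569
  517 GHz → 517
  6.35 GHz → 6.35
Sum: 9.3 + 72 + 569 + 517 + 6.35 = 1173.65

1173.65 GHz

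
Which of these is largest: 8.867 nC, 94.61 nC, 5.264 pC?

8.867 nC = 0.000000008867 C
94.61 nC = 0.00000009461 C
5.264 pC = 0.000000000005264 C

94.61 nC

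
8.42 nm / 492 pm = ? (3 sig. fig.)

(8.42 × 10^-9) / (492 × 10^-12) = 0.01711 × 10^3

17.1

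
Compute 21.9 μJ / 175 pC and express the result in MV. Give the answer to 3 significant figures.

(21.9e-6) / (175e-12) = 0.12514e6 V

0.125 MV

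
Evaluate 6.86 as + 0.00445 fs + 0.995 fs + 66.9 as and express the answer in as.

1073.21 as

In as:
  6.86 as → 6.86
  0.00445 fs = 0.00445 × 10^3 as = 4.45
  0.995 fs = 0.995 × 10^3 as = 995
  66.9 as → 66.9
Sum: 6.86 + 4.45 + 995 + 66.9 = 1073.21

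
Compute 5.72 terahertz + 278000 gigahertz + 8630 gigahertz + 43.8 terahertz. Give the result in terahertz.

336.15 terahertz

In terahertz:
  5.72 terahertz → 5.72
  278000 gigahertz = 278000 × 10^-3 terahertz = 278
  8630 gigahertz = 8630 × 10^-3 terahertz = 8.63
  43.8 terahertz → 43.8
Sum: 5.72 + 278 + 8.63 + 43.8 = 336.15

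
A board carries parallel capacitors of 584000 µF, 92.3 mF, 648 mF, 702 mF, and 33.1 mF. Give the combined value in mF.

In mF:
  584000 µF = 584000 × 10^-3 mF = 584
  92.3 mF → 92.3
  648 mF → 648
  702 mF → 702
  33.1 mF → 33.1
Sum: 584 + 92.3 + 648 + 702 + 33.1 = 2059.4

2059.4 mF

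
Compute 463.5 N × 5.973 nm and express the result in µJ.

463.5 × 5.973e-9 = 2768.4855e-9 J

2.7684855 µJ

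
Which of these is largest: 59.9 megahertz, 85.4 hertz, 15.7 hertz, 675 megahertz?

59.9 megahertz = 59900000 hertz
85.4 hertz = 85.4 hertz
15.7 hertz = 15.7 hertz
675 megahertz = 675000000 hertz

675 megahertz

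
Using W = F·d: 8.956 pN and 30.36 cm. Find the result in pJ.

2.7190416 pJ

8.956e-12 × 30.36e-2 = 271.90416e-14 J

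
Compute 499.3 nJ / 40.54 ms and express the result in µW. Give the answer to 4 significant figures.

12.32 µW

(499.3e-9) / (40.54e-3) = 12.3162e-6 W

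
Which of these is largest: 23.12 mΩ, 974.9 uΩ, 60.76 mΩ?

60.76 mΩ

23.12 mΩ = 0.02312 Ω
974.9 uΩ = 0.0009749 Ω
60.76 mΩ = 0.06076 Ω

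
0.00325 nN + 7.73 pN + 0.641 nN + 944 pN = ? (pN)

In pN:
  0.00325 nN = 0.00325 × 10³ pN = 3.25
  7.73 pN → 7.73
  0.641 nN = 0.641 × 10³ pN = 641
  944 pN → 944
Sum: 3.25 + 7.73 + 641 + 944 = 1595.98

1595.98 pN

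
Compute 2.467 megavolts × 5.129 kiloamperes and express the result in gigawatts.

2.467 × 10^6 × 5.129 × 10^3 = 12.653243 × 10^9 W

12.653243 gigawatts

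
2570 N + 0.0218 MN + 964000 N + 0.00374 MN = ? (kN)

992.11 kN

In kN:
  2570 N = 2570 × 10^-3 kN = 2.57
  0.0218 MN = 0.0218 × 10^3 kN = 21.8
  964000 N = 964000 × 10^-3 kN = 964
  0.00374 MN = 0.00374 × 10^3 kN = 3.74
Sum: 2.57 + 21.8 + 964 + 3.74 = 992.11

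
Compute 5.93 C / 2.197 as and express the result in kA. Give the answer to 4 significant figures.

2699000000000000 kA

(5.93) / (2.197 × 10^-18) = 2.69914 × 10^18 A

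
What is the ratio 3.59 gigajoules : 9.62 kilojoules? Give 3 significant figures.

373000

(3.59 × 10⁹) / (9.62 × 10³) = 0.3732 × 10⁶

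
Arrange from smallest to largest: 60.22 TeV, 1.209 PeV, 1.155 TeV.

1.155 TeV < 60.22 TeV < 1.209 PeV

60.22 TeV = 60220000000000 eV
1.209 PeV = 1209000000000000 eV
1.155 TeV = 1155000000000 eV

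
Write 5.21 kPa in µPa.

5210000000 µPa

kilo = 1e3, micro = 1e-6; factor is 1e9.
5.21 × 1e9 = 5210000000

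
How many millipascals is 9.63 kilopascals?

9630000 millipascals

kilo = 10³, milli = 10⁻³; factor is 10⁶.
9.63 × 10⁶ = 9630000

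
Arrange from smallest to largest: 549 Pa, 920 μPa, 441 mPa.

549 Pa = 549 Pa
920 μPa = 0.00092 Pa
441 mPa = 0.441 Pa

920 μPa < 441 mPa < 549 Pa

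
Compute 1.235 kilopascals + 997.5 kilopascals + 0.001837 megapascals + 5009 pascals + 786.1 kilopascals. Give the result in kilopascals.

In kilopascals:
  1.235 kilopascals → 1.235
  997.5 kilopascals → 997.5
  0.001837 megapascals = 0.001837 × 10³ kilopascals = 1.837
  5009 pascals = 5009 × 10⁻³ kilopascals = 5.009
  786.1 kilopascals → 786.1
Sum: 1.235 + 997.5 + 1.837 + 5.009 + 786.1 = 1791.681

1791.681 kilopascals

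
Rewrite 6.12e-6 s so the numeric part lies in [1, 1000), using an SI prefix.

6.12 µs

= 6.12e-6 s; 1e-6 is micro.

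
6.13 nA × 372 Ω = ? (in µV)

2.28036 µV

6.13 × 10⁻⁹ × 372 = 2280.36 × 10⁻⁹ V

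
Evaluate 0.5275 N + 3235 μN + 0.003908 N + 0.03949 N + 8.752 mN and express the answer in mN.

In mN:
  0.5275 N = 0.5275 × 10³ mN = 527.5
  3235 μN = 3235 × 10⁻³ mN = 3.235
  0.003908 N = 0.003908 × 10³ mN = 3.908
  0.03949 N = 0.03949 × 10³ mN = 39.49
  8.752 mN → 8.752
Sum: 527.5 + 3.235 + 3.908 + 39.49 + 8.752 = 582.885

582.885 mN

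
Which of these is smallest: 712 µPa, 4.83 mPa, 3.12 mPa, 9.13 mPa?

712 µPa

712 µPa = 0.000712 Pa
4.83 mPa = 0.00483 Pa
3.12 mPa = 0.00312 Pa
9.13 mPa = 0.00913 Pa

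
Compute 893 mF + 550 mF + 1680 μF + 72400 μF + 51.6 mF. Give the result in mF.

1568.68 mF

In mF:
  893 mF → 893
  550 mF → 550
  1680 μF = 1680e-3 mF = 1.68
  72400 μF = 72400e-3 mF = 72.4
  51.6 mF → 51.6
Sum: 893 + 550 + 1.68 + 72.4 + 51.6 = 1568.68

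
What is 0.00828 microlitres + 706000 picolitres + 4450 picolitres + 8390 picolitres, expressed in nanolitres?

727.12 nanolitres

In nanolitres:
  0.00828 microlitres = 0.00828e3 nanolitres = 8.28
  706000 picolitres = 706000e-3 nanolitres = 706
  4450 picolitres = 4450e-3 nanolitres = 4.45
  8390 picolitres = 8390e-3 nanolitres = 8.39
Sum: 8.28 + 706 + 4.45 + 8.39 = 727.12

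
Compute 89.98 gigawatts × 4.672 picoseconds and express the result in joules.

89.98 × 10⁹ × 4.672 × 10⁻¹² = 420.38656 × 10⁻³ J

0.42038656 joules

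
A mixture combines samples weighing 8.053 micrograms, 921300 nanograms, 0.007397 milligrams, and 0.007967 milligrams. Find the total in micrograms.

In micrograms:
  8.053 micrograms → 8.053
  921300 nanograms = 921300e-3 micrograms = 921.3
  0.007397 milligrams = 0.007397e3 micrograms = 7.397
  0.007967 milligrams = 0.007967e3 micrograms = 7.967
Sum: 8.053 + 921.3 + 7.397 + 7.967 = 944.717

944.717 micrograms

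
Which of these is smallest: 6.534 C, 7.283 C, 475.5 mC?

475.5 mC

6.534 C = 6.534 C
7.283 C = 7.283 C
475.5 mC = 0.4755 C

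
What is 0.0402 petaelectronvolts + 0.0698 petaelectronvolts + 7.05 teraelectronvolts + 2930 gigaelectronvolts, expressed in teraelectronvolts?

119.98 teraelectronvolts

In teraelectronvolts:
  0.0402 petaelectronvolts = 0.0402e3 teraelectronvolts = 40.2
  0.0698 petaelectronvolts = 0.0698e3 teraelectronvolts = 69.8
  7.05 teraelectronvolts → 7.05
  2930 gigaelectronvolts = 2930e-3 teraelectronvolts = 2.93
Sum: 40.2 + 69.8 + 7.05 + 2.93 = 119.98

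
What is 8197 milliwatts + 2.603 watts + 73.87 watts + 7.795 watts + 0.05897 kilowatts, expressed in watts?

151.435 watts

In watts:
  8197 milliwatts = 8197 × 10^-3 watts = 8.197
  2.603 watts → 2.603
  73.87 watts → 73.87
  7.795 watts → 7.795
  0.05897 kilowatts = 0.05897 × 10^3 watts = 58.97
Sum: 8.197 + 2.603 + 73.87 + 7.795 + 58.97 = 151.435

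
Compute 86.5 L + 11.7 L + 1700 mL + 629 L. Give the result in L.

728.9 L

In L:
  86.5 L → 86.5
  11.7 L → 11.7
  1700 mL = 1700 × 10⁻³ L = 1.7
  629 L → 629
Sum: 86.5 + 11.7 + 1.7 + 629 = 728.9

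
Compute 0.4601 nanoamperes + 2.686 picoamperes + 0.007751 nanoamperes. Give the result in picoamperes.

In picoamperes:
  0.4601 nanoamperes = 0.4601 × 10³ picoamperes = 460.1
  2.686 picoamperes → 2.686
  0.007751 nanoamperes = 0.007751 × 10³ picoamperes = 7.751
Sum: 460.1 + 2.686 + 7.751 = 470.537

470.537 picoamperes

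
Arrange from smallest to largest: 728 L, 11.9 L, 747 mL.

747 mL < 11.9 L < 728 L

728 L = 728 L
11.9 L = 11.9 L
747 mL = 0.747 L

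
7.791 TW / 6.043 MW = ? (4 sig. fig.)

(7.791 × 10¹²) / (6.043 × 10⁶) = 1.2893 × 10⁶

1289000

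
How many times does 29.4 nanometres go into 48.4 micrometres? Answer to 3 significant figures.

1650

(48.4 × 10⁻⁶) / (29.4 × 10⁻⁹) = 1.646 × 10³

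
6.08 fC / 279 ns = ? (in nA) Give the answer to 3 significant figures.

21.8 nA

(6.08 × 10⁻¹⁵) / (279 × 10⁻⁹) = 0.021792 × 10⁻⁶ A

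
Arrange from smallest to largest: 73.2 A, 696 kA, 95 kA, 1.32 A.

73.2 A = 73.2 A
696 kA = 696000 A
95 kA = 95000 A
1.32 A = 1.32 A

1.32 A < 73.2 A < 95 kA < 696 kA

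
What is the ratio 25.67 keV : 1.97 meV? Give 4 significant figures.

(25.67 × 10^3) / (1.97 × 10^-3) = 13.03 × 10^6

13030000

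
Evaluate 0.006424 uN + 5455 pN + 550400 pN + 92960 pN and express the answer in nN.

655.239 nN

In nN:
  0.006424 uN = 0.006424e3 nN = 6.424
  5455 pN = 5455e-3 nN = 5.455
  550400 pN = 550400e-3 nN = 550.4
  92960 pN = 92960e-3 nN = 92.96
Sum: 6.424 + 5.455 + 550.4 + 92.96 = 655.239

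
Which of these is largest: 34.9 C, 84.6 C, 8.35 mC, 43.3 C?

34.9 C = 34.9 C
84.6 C = 84.6 C
8.35 mC = 0.00835 C
43.3 C = 43.3 C

84.6 C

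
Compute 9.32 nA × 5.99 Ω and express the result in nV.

55.8268 nV

9.32 × 10⁻⁹ × 5.99 = 55.8268 × 10⁻⁹ V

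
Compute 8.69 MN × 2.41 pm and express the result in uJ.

8.69 × 10^6 × 2.41 × 10^-12 = 20.9429 × 10^-6 J

20.9429 uJ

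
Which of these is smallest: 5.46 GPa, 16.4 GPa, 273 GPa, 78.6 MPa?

78.6 MPa

5.46 GPa = 5460000000 Pa
16.4 GPa = 16400000000 Pa
273 GPa = 273000000000 Pa
78.6 MPa = 78600000 Pa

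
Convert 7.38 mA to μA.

7380 μA

milli = 10^-3, micro = 10^-6; factor is 10^3.
7.38 × 10^3 = 7380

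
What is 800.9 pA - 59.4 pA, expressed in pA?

741.5 pA

In pA:
  800.9 pA → 800.9
  59.4 pA → 59.4
Difference: 800.9 - 59.4 = 741.5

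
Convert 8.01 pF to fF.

8010 fF

pico = 10⁻¹², femto = 10⁻¹⁵; factor is 10³.
8.01 × 10³ = 8010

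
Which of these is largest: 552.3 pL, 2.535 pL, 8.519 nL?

8.519 nL

552.3 pL = 0.0000000005523 L
2.535 pL = 0.000000000002535 L
8.519 nL = 0.000000008519 L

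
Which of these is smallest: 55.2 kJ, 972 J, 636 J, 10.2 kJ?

55.2 kJ = 55200 J
972 J = 972 J
636 J = 636 J
10.2 kJ = 10200 J

636 J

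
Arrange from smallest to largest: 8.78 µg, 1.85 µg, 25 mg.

1.85 µg < 8.78 µg < 25 mg

8.78 µg = 0.00000878 g
1.85 µg = 0.00000185 g
25 mg = 0.025 g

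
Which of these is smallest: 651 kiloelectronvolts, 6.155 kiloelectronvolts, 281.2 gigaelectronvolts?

6.155 kiloelectronvolts

651 kiloelectronvolts = 651000 electronvolts
6.155 kiloelectronvolts = 6155 electronvolts
281.2 gigaelectronvolts = 281200000000 electronvolts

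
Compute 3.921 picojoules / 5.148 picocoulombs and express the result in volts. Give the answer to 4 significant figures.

(3.921 × 10⁻¹²) / (5.148 × 10⁻¹²) = 0.761655 V

0.7617 volts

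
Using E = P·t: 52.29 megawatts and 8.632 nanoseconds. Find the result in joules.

52.29e6 × 8.632e-9 = 451.36728e-3 J

0.45136728 joules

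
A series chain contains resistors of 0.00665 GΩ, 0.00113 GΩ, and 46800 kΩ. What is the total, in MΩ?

54.58 MΩ

In MΩ:
  0.00665 GΩ = 0.00665 × 10³ MΩ = 6.65
  0.00113 GΩ = 0.00113 × 10³ MΩ = 1.13
  46800 kΩ = 46800 × 10⁻³ MΩ = 46.8
Sum: 6.65 + 1.13 + 46.8 = 54.58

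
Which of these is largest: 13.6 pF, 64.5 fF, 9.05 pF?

13.6 pF = 0.0000000000136 F
64.5 fF = 0.0000000000000645 F
9.05 pF = 0.00000000000905 F

13.6 pF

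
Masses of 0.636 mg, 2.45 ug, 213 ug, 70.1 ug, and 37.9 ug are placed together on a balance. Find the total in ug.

In ug:
  0.636 mg = 0.636e3 ug = 636
  2.45 ug → 2.45
  213 ug → 213
  70.1 ug → 70.1
  37.9 ug → 37.9
Sum: 636 + 2.45 + 213 + 70.1 + 37.9 = 959.45

959.45 ug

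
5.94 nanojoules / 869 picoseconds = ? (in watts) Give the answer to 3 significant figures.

(5.94e-9) / (869e-12) = 0.0068354e3 W

6.84 watts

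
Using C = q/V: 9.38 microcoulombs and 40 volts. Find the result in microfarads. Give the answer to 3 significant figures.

(9.38e-6) / (40) = 0.2345e-6 F

0.234 microfarads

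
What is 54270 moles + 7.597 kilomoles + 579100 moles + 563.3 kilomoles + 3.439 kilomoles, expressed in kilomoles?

In kilomoles:
  54270 moles = 54270e-3 kilomoles = 54.27
  7.597 kilomoles → 7.597
  579100 moles = 579100e-3 kilomoles = 579.1
  563.3 kilomoles → 563.3
  3.439 kilomoles → 3.439
Sum: 54.27 + 7.597 + 579.1 + 563.3 + 3.439 = 1207.706

1207.706 kilomoles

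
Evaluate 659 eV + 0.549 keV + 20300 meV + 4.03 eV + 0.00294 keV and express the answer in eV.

1235.27 eV

In eV:
  659 eV → 659
  0.549 keV = 0.549e3 eV = 549
  20300 meV = 20300e-3 eV = 20.3
  4.03 eV → 4.03
  0.00294 keV = 0.00294e3 eV = 2.94
Sum: 659 + 549 + 20.3 + 4.03 + 2.94 = 1235.27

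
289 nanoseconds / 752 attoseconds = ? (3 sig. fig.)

(289e-9) / (752e-18) = 0.3843e9

384000000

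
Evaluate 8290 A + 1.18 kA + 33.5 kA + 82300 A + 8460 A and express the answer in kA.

In kA:
  8290 A = 8290 × 10⁻³ kA = 8.29
  1.18 kA → 1.18
  33.5 kA → 33.5
  82300 A = 82300 × 10⁻³ kA = 82.3
  8460 A = 8460 × 10⁻³ kA = 8.46
Sum: 8.29 + 1.18 + 33.5 + 82.3 + 8.46 = 133.73

133.73 kA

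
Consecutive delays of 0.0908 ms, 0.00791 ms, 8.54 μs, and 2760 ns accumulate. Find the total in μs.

110.01 μs

In μs:
  0.0908 ms = 0.0908 × 10³ μs = 90.8
  0.00791 ms = 0.00791 × 10³ μs = 7.91
  8.54 μs → 8.54
  2760 ns = 2760 × 10⁻³ μs = 2.76
Sum: 90.8 + 7.91 + 8.54 + 2.76 = 110.01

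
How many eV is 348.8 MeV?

348800000 eV

mega = 10⁶, (no prefix) = 10⁰; factor is 10⁶.
348.8 × 10⁶ = 348800000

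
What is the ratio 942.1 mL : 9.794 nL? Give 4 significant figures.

(942.1 × 10^-3) / (9.794 × 10^-9) = 96.192 × 10^6

96190000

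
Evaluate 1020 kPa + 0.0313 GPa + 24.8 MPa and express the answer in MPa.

In MPa:
  1020 kPa = 1020 × 10^-3 MPa = 1.02
  0.0313 GPa = 0.0313 × 10^3 MPa = 31.3
  24.8 MPa → 24.8
Sum: 1.02 + 31.3 + 24.8 = 57.12

57.12 MPa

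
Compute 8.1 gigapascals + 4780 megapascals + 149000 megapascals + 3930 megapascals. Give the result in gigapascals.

165.81 gigapascals

In gigapascals:
  8.1 gigapascals → 8.1
  4780 megapascals = 4780e-3 gigapascals = 4.78
  149000 megapascals = 149000e-3 gigapascals = 149
  3930 megapascals = 3930e-3 gigapascals = 3.93
Sum: 8.1 + 4.78 + 149 + 3.93 = 165.81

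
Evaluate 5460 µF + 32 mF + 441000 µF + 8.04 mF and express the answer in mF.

486.5 mF

In mF:
  5460 µF = 5460 × 10⁻³ mF = 5.46
  32 mF → 32
  441000 µF = 441000 × 10⁻³ mF = 441
  8.04 mF → 8.04
Sum: 5.46 + 32 + 441 + 8.04 = 486.5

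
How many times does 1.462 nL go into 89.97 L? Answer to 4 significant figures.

61540000000

(89.97) / (1.462 × 10⁻⁹) = 61.539 × 10⁹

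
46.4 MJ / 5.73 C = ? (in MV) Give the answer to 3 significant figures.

8.10 MV

(46.4 × 10^6) / (5.73) = 8.0977 × 10^6 V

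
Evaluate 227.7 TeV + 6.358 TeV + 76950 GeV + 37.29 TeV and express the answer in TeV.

348.298 TeV

In TeV:
  227.7 TeV → 227.7
  6.358 TeV → 6.358
  76950 GeV = 76950e-3 TeV = 76.95
  37.29 TeV → 37.29
Sum: 227.7 + 6.358 + 76.95 + 37.29 = 348.298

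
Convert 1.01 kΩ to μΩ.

1010000000 μΩ

kilo = 1e3, micro = 1e-6; factor is 1e9.
1.01 × 1e9 = 1010000000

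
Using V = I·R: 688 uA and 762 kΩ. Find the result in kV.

0.524256 kV

688 × 10⁻⁶ × 762 × 10³ = 524256 × 10⁻³ V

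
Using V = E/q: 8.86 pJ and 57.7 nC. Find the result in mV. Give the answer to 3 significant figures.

0.154 mV

(8.86 × 10^-12) / (57.7 × 10^-9) = 0.15355 × 10^-3 V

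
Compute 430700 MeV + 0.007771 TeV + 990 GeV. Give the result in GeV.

1428.471 GeV

In GeV:
  430700 MeV = 430700 × 10^-3 GeV = 430.7
  0.007771 TeV = 0.007771 × 10^3 GeV = 7.771
  990 GeV → 990
Sum: 430.7 + 7.771 + 990 = 1428.471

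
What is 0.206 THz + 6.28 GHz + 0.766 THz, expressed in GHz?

In GHz:
  0.206 THz = 0.206e3 GHz = 206
  6.28 GHz → 6.28
  0.766 THz = 0.766e3 GHz = 766
Sum: 206 + 6.28 + 766 = 978.28

978.28 GHz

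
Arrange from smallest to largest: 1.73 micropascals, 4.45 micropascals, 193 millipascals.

1.73 micropascals < 4.45 micropascals < 193 millipascals

1.73 micropascals = 0.00000173 pascals
4.45 micropascals = 0.00000445 pascals
193 millipascals = 0.193 pascals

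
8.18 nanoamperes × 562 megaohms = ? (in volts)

8.18 × 10⁻⁹ × 562 × 10⁶ = 4597.16 × 10⁻³ V

4.59716 volts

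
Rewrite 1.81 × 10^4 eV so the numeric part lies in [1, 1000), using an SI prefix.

18.1 keV

= 18.1 × 10^3 eV; 10^3 is kilo.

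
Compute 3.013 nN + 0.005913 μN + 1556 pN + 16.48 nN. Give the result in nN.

In nN:
  3.013 nN → 3.013
  0.005913 μN = 0.005913 × 10³ nN = 5.913
  1556 pN = 1556 × 10⁻³ nN = 1.556
  16.48 nN → 16.48
Sum: 3.013 + 5.913 + 1.556 + 16.48 = 26.962

26.962 nN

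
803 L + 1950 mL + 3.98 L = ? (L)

808.93 L

In L:
  803 L → 803
  1950 mL = 1950 × 10⁻³ L = 1.95
  3.98 L → 3.98
Sum: 803 + 1.95 + 3.98 = 808.93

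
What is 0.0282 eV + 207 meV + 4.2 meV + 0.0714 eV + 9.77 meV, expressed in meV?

320.57 meV

In meV:
  0.0282 eV = 0.0282 × 10³ meV = 28.2
  207 meV → 207
  4.2 meV → 4.2
  0.0714 eV = 0.0714 × 10³ meV = 71.4
  9.77 meV → 9.77
Sum: 28.2 + 207 + 4.2 + 71.4 + 9.77 = 320.57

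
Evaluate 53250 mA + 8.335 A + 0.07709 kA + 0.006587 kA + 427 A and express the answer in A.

In A:
  53250 mA = 53250e-3 A = 53.25
  8.335 A → 8.335
  0.07709 kA = 0.07709e3 A = 77.09
  0.006587 kA = 0.006587e3 A = 6.587
  427 A → 427
Sum: 53.25 + 8.335 + 77.09 + 6.587 + 427 = 572.262

572.262 A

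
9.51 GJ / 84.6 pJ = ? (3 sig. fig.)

(9.51e9) / (84.6e-12) = 0.1124e21

112000000000000000000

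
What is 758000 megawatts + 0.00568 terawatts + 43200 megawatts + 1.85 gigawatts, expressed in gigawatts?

In gigawatts:
  758000 megawatts = 758000e-3 gigawatts = 758
  0.00568 terawatts = 0.00568e3 gigawatts = 5.68
  43200 megawatts = 43200e-3 gigawatts = 43.2
  1.85 gigawatts → 1.85
Sum: 758 + 5.68 + 43.2 + 1.85 = 808.73

808.73 gigawatts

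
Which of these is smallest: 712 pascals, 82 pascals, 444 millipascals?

444 millipascals

712 pascals = 712 pascals
82 pascals = 82 pascals
444 millipascals = 0.444 pascals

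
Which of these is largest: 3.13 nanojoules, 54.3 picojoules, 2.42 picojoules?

3.13 nanojoules = 0.00000000313 joules
54.3 picojoules = 0.0000000000543 joules
2.42 picojoules = 0.00000000000242 joules

3.13 nanojoules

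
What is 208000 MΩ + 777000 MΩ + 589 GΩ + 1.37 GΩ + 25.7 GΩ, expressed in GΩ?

1601.07 GΩ

In GΩ:
  208000 MΩ = 208000e-3 GΩ = 208
  777000 MΩ = 777000e-3 GΩ = 777
  589 GΩ → 589
  1.37 GΩ → 1.37
  25.7 GΩ → 25.7
Sum: 208 + 777 + 589 + 1.37 + 25.7 = 1601.07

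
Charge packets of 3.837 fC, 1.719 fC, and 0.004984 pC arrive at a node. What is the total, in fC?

10.54 fC

In fC:
  3.837 fC → 3.837
  1.719 fC → 1.719
  0.004984 pC = 0.004984e3 fC = 4.984
Sum: 3.837 + 1.719 + 4.984 = 10.54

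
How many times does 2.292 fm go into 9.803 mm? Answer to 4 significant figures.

4277000000000

(9.803 × 10⁻³) / (2.292 × 10⁻¹⁵) = 4.2771 × 10¹²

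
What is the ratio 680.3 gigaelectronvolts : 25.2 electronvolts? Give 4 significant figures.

27000000000

(680.3 × 10^9) / (25.2) = 26.996 × 10^9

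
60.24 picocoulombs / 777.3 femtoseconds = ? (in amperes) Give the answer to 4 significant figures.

(60.24e-12) / (777.3e-15) = 0.077499e3 A

77.50 amperes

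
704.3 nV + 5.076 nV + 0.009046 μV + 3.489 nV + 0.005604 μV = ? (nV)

727.515 nV

In nV:
  704.3 nV → 704.3
  5.076 nV → 5.076
  0.009046 μV = 0.009046 × 10^3 nV = 9.046
  3.489 nV → 3.489
  0.005604 μV = 0.005604 × 10^3 nV = 5.604
Sum: 704.3 + 5.076 + 9.046 + 3.489 + 5.604 = 727.515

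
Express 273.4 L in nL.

273400000000 nL

(no prefix) = 1e0, nano = 1e-9; factor is 1e9.
273.4 × 1e9 = 273400000000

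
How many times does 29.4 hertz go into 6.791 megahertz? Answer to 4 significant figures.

(6.791e6) / (29.4) = 0.23099e6

231000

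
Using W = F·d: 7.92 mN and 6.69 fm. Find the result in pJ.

7.92 × 10^-3 × 6.69 × 10^-15 = 52.9848 × 10^-18 J

0.0000529848 pJ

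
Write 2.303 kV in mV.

kilo = 10^3, milli = 10^-3; factor is 10^6.
2.303 × 10^6 = 2303000

2303000 mV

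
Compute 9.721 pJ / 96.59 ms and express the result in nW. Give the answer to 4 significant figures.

(9.721 × 10⁻¹²) / (96.59 × 10⁻³) = 0.100642 × 10⁻⁹ W

0.1006 nW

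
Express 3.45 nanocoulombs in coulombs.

nano = 1e-9, (no prefix) = 1e0; factor is 1e-9.
3.45 × 1e-9 = 0.00000000345

0.00000000345 coulombs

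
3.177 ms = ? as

milli = 10^-3, atto = 10^-18; factor is 10^15.
3.177 × 10^15 = 3177000000000000

3177000000000000 as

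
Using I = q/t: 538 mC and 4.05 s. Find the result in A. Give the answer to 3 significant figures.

(538 × 10^-3) / (4.05) = 132.84 × 10^-3 A

0.133 A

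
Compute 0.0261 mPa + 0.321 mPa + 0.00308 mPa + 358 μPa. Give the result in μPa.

708.18 μPa

In μPa:
  0.0261 mPa = 0.0261e3 μPa = 26.1
  0.321 mPa = 0.321e3 μPa = 321
  0.00308 mPa = 0.00308e3 μPa = 3.08
  358 μPa → 358
Sum: 26.1 + 321 + 3.08 + 358 = 708.18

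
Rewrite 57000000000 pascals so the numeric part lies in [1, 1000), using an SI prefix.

= 57 × 10^9 pascals; 10^9 is giga.

57 gigapascals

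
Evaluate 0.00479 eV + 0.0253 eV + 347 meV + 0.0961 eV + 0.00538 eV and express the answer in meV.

In meV:
  0.00479 eV = 0.00479 × 10^3 meV = 4.79
  0.0253 eV = 0.0253 × 10^3 meV = 25.3
  347 meV → 347
  0.0961 eV = 0.0961 × 10^3 meV = 96.1
  0.00538 eV = 0.00538 × 10^3 meV = 5.38
Sum: 4.79 + 25.3 + 347 + 96.1 + 5.38 = 478.57

478.57 meV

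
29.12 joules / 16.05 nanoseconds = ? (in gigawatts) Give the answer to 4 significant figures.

1.814 gigawatts

(29.12) / (16.05 × 10^-9) = 1.81433 × 10^9 W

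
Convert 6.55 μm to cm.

0.000655 cm

micro = 10^-6, centi = 10^-2; factor is 10^-4.
6.55 × 10^-4 = 0.000655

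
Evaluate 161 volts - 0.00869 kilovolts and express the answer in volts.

In volts:
  161 volts → 161
  0.00869 kilovolts = 0.00869e3 volts = 8.69
Difference: 161 - 8.69 = 152.31

152.31 volts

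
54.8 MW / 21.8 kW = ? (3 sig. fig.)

(54.8 × 10^6) / (21.8 × 10^3) = 2.514 × 10^3

2510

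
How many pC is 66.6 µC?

66600000 pC

micro = 10^-6, pico = 10^-12; factor is 10^6.
66.6 × 10^6 = 66600000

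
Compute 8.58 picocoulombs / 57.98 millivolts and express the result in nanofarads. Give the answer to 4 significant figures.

0.1480 nanofarads

(8.58e-12) / (57.98e-3) = 0.147982e-9 F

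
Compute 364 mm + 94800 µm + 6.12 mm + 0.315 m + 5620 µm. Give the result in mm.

785.54 mm

In mm:
  364 mm → 364
  94800 µm = 94800e-3 mm = 94.8
  6.12 mm → 6.12
  0.315 m = 0.315e3 mm = 315
  5620 µm = 5620e-3 mm = 5.62
Sum: 364 + 94.8 + 6.12 + 315 + 5.62 = 785.54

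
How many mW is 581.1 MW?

581100000000 mW

mega = 10^6, milli = 10^-3; factor is 10^9.
581.1 × 10^9 = 581100000000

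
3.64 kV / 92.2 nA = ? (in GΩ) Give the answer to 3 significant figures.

(3.64 × 10^3) / (92.2 × 10^-9) = 0.039479 × 10^12 Ω

39.5 GΩ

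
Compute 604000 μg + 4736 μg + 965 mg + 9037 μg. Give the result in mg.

1582.773 mg

In mg:
  604000 μg = 604000 × 10^-3 mg = 604
  4736 μg = 4736 × 10^-3 mg = 4.736
  965 mg → 965
  9037 μg = 9037 × 10^-3 mg = 9.037
Sum: 604 + 4.736 + 965 + 9.037 = 1582.773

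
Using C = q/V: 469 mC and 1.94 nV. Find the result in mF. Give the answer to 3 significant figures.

242000000000 mF

(469 × 10⁻³) / (1.94 × 10⁻⁹) = 241.75 × 10⁶ F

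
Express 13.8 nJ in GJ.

0.0000000000000000138 GJ

nano = 1e-9, giga = 1e9; factor is 1e-18.
13.8 × 1e-18 = 0.0000000000000000138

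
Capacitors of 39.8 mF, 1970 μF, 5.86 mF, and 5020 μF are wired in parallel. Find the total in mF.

52.65 mF

In mF:
  39.8 mF → 39.8
  1970 μF = 1970 × 10⁻³ mF = 1.97
  5.86 mF → 5.86
  5020 μF = 5020 × 10⁻³ mF = 5.02
Sum: 39.8 + 1.97 + 5.86 + 5.02 = 52.65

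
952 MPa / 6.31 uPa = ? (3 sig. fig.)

(952e6) / (6.31e-6) = 150.9e12

151000000000000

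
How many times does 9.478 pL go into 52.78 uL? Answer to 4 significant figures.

(52.78 × 10^-6) / (9.478 × 10^-12) = 5.5687 × 10^6

5569000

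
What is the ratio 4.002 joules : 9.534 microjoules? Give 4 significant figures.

(4.002) / (9.534 × 10⁻⁶) = 0.41976 × 10⁶

419800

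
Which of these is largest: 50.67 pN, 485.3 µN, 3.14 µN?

485.3 µN

50.67 pN = 0.00000000005067 N
485.3 µN = 0.0004853 N
3.14 µN = 0.00000314 N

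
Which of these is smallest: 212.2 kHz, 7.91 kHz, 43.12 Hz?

43.12 Hz

212.2 kHz = 212200 Hz
7.91 kHz = 7910 Hz
43.12 Hz = 43.12 Hz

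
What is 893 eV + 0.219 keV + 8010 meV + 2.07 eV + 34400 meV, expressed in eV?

1156.48 eV

In eV:
  893 eV → 893
  0.219 keV = 0.219 × 10^3 eV = 219
  8010 meV = 8010 × 10^-3 eV = 8.01
  2.07 eV → 2.07
  34400 meV = 34400 × 10^-3 eV = 34.4
Sum: 893 + 219 + 8.01 + 2.07 + 34.4 = 1156.48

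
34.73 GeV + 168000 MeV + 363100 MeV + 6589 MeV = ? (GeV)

In GeV:
  34.73 GeV → 34.73
  168000 MeV = 168000 × 10^-3 GeV = 168
  363100 MeV = 363100 × 10^-3 GeV = 363.1
  6589 MeV = 6589 × 10^-3 GeV = 6.589
Sum: 34.73 + 168 + 363.1 + 6.589 = 572.419

572.419 GeV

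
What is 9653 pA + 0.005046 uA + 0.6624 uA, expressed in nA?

677.099 nA

In nA:
  9653 pA = 9653 × 10⁻³ nA = 9.653
  0.005046 uA = 0.005046 × 10³ nA = 5.046
  0.6624 uA = 0.6624 × 10³ nA = 662.4
Sum: 9.653 + 5.046 + 662.4 = 677.099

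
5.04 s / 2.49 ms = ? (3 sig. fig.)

(5.04) / (2.49e-3) = 2.024e3

2020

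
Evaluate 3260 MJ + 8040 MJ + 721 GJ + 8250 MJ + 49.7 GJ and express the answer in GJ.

790.25 GJ

In GJ:
  3260 MJ = 3260 × 10^-3 GJ = 3.26
  8040 MJ = 8040 × 10^-3 GJ = 8.04
  721 GJ → 721
  8250 MJ = 8250 × 10^-3 GJ = 8.25
  49.7 GJ → 49.7
Sum: 3.26 + 8.04 + 721 + 8.25 + 49.7 = 790.25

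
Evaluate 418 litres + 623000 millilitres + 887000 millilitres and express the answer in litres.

1928 litres

In litres:
  418 litres → 418
  623000 millilitres = 623000 × 10^-3 litres = 623
  887000 millilitres = 887000 × 10^-3 litres = 887
Sum: 418 + 623 + 887 = 1928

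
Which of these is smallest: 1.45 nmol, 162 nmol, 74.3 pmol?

74.3 pmol

1.45 nmol = 0.00000000145 mol
162 nmol = 0.000000162 mol
74.3 pmol = 0.0000000000743 mol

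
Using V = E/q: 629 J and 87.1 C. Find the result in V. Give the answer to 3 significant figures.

(629) / (87.1) = 7.2216 V

7.22 V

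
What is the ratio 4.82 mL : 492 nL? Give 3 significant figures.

(4.82 × 10⁻³) / (492 × 10⁻⁹) = 0.009797 × 10⁶

9800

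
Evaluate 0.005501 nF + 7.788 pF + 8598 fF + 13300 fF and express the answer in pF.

In pF:
  0.005501 nF = 0.005501 × 10^3 pF = 5.501
  7.788 pF → 7.788
  8598 fF = 8598 × 10^-3 pF = 8.598
  13300 fF = 13300 × 10^-3 pF = 13.3
Sum: 5.501 + 7.788 + 8.598 + 13.3 = 35.187

35.187 pF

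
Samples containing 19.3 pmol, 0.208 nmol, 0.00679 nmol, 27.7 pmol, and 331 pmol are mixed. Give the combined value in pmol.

In pmol:
  19.3 pmol → 19.3
  0.208 nmol = 0.208e3 pmol = 208
  0.00679 nmol = 0.00679e3 pmol = 6.79
  27.7 pmol → 27.7
  331 pmol → 331
Sum: 19.3 + 208 + 6.79 + 27.7 + 331 = 592.79

592.79 pmol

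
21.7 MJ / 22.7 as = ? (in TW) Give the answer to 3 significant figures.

(21.7 × 10⁶) / (22.7 × 10⁻¹⁸) = 0.95595 × 10²⁴ W

956000000000 TW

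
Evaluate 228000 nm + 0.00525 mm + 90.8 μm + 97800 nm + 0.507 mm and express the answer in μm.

In μm:
  228000 nm = 228000e-3 μm = 228
  0.00525 mm = 0.00525e3 μm = 5.25
  90.8 μm → 90.8
  97800 nm = 97800e-3 μm = 97.8
  0.507 mm = 0.507e3 μm = 507
Sum: 228 + 5.25 + 90.8 + 97.8 + 507 = 928.85

928.85 μm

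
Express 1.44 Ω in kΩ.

(no prefix) = 10^0, kilo = 10^3; factor is 10^-3.
1.44 × 10^-3 = 0.00144

0.00144 kΩ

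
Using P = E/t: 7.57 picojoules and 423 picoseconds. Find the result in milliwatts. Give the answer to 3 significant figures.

17.9 milliwatts

(7.57e-12) / (423e-12) = 0.017896 W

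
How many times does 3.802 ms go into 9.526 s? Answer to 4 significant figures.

(9.526) / (3.802 × 10^-3) = 2.5055 × 10^3

2506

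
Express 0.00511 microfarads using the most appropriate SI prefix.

5.11 nanofarads

= 5.11 × 10⁻⁹ farads; 10⁻⁹ is nano.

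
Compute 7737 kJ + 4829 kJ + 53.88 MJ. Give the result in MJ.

In MJ:
  7737 kJ = 7737e-3 MJ = 7.737
  4829 kJ = 4829e-3 MJ = 4.829
  53.88 MJ → 53.88
Sum: 7.737 + 4.829 + 53.88 = 66.446

66.446 MJ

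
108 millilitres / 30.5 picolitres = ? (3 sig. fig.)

3540000000

(108 × 10⁻³) / (30.5 × 10⁻¹²) = 3.541 × 10⁹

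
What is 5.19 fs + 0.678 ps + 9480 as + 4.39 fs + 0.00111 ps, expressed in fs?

698.17 fs

In fs:
  5.19 fs → 5.19
  0.678 ps = 0.678 × 10^3 fs = 678
  9480 as = 9480 × 10^-3 fs = 9.48
  4.39 fs → 4.39
  0.00111 ps = 0.00111 × 10^3 fs = 1.11
Sum: 5.19 + 678 + 9.48 + 4.39 + 1.11 = 698.17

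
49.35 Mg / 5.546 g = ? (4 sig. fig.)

(49.35 × 10^6) / (5.546) = 8.8983 × 10^6

8898000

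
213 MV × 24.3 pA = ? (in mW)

5.1759 mW

213e6 × 24.3e-12 = 5175.9e-6 W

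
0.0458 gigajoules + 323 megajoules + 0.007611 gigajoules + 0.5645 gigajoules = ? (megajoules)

In megajoules:
  0.0458 gigajoules = 0.0458 × 10^3 megajoules = 45.8
  323 megajoules → 323
  0.007611 gigajoules = 0.007611 × 10^3 megajoules = 7.611
  0.5645 gigajoules = 0.5645 × 10^3 megajoules = 564.5
Sum: 45.8 + 323 + 7.611 + 564.5 = 940.911

940.911 megajoules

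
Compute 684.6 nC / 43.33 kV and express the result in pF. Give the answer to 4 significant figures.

(684.6 × 10⁻⁹) / (43.33 × 10³) = 15.7997 × 10⁻¹² F

15.80 pF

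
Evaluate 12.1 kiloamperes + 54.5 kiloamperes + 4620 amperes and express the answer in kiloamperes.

71.22 kiloamperes

In kiloamperes:
  12.1 kiloamperes → 12.1
  54.5 kiloamperes → 54.5
  4620 amperes = 4620e-3 kiloamperes = 4.62
Sum: 12.1 + 54.5 + 4.62 = 71.22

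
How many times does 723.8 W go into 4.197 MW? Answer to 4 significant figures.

(4.197 × 10^6) / (723.8) = 0.0057986 × 10^6

5799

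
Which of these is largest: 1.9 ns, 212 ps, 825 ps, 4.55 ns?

4.55 ns

1.9 ns = 0.0000000019 s
212 ps = 0.000000000212 s
825 ps = 0.000000000825 s
4.55 ns = 0.00000000455 s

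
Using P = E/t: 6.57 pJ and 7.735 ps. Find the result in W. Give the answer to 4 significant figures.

0.8494 W

(6.57e-12) / (7.735e-12) = 0.849386 W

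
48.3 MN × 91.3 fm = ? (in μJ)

4.40979 μJ

48.3 × 10⁶ × 91.3 × 10⁻¹⁵ = 4409.79 × 10⁻⁹ J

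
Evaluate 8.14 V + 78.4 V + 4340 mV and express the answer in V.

In V:
  8.14 V → 8.14
  78.4 V → 78.4
  4340 mV = 4340 × 10^-3 V = 4.34
Sum: 8.14 + 78.4 + 4.34 = 90.88

90.88 V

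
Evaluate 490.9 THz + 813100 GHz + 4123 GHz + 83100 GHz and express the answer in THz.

1391.223 THz

In THz:
  490.9 THz → 490.9
  813100 GHz = 813100e-3 THz = 813.1
  4123 GHz = 4123e-3 THz = 4.123
  83100 GHz = 83100e-3 THz = 83.1
Sum: 490.9 + 813.1 + 4.123 + 83.1 = 1391.223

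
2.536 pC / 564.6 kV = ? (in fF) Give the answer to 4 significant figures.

(2.536e-12) / (564.6e3) = 0.00449168e-15 F

0.004492 fF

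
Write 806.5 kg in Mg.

kilo = 1e3, mega = 1e6; factor is 1e-3.
806.5 × 1e-3 = 0.8065

0.8065 Mg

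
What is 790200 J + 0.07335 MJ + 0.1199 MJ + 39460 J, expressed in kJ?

In kJ:
  790200 J = 790200 × 10^-3 kJ = 790.2
  0.07335 MJ = 0.07335 × 10^3 kJ = 73.35
  0.1199 MJ = 0.1199 × 10^3 kJ = 119.9
  39460 J = 39460 × 10^-3 kJ = 39.46
Sum: 790.2 + 73.35 + 119.9 + 39.46 = 1022.91

1022.91 kJ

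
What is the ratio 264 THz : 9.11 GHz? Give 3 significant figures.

(264e12) / (9.11e9) = 28.98e3

29000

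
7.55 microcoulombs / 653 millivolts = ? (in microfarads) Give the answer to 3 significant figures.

(7.55e-6) / (653e-3) = 0.011562e-3 F

11.6 microfarads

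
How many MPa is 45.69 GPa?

giga = 1e9, mega = 1e6; factor is 1e3.
45.69 × 1e3 = 45690

45690 MPa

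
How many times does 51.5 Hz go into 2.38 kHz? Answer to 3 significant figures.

46.2

(2.38 × 10^3) / (51.5) = 0.04621 × 10^3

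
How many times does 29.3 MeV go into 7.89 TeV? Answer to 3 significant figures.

269000

(7.89e12) / (29.3e6) = 0.2693e6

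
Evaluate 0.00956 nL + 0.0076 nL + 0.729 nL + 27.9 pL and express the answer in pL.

774.06 pL

In pL:
  0.00956 nL = 0.00956 × 10^3 pL = 9.56
  0.0076 nL = 0.0076 × 10^3 pL = 7.6
  0.729 nL = 0.729 × 10^3 pL = 729
  27.9 pL → 27.9
Sum: 9.56 + 7.6 + 729 + 27.9 = 774.06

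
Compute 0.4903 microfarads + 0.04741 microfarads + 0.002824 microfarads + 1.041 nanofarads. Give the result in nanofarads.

In nanofarads:
  0.4903 microfarads = 0.4903 × 10³ nanofarads = 490.3
  0.04741 microfarads = 0.04741 × 10³ nanofarads = 47.41
  0.002824 microfarads = 0.002824 × 10³ nanofarads = 2.824
  1.041 nanofarads → 1.041
Sum: 490.3 + 47.41 + 2.824 + 1.041 = 541.575

541.575 nanofarads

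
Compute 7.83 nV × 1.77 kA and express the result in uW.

7.83 × 10^-9 × 1.77 × 10^3 = 13.8591 × 10^-6 W

13.8591 uW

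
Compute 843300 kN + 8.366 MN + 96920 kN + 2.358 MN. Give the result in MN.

950.944 MN

In MN:
  843300 kN = 843300e-3 MN = 843.3
  8.366 MN → 8.366
  96920 kN = 96920e-3 MN = 96.92
  2.358 MN → 2.358
Sum: 843.3 + 8.366 + 96.92 + 2.358 = 950.944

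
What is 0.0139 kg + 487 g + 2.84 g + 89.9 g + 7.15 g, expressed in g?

600.79 g

In g:
  0.0139 kg = 0.0139e3 g = 13.9
  487 g → 487
  2.84 g → 2.84
  89.9 g → 89.9
  7.15 g → 7.15
Sum: 13.9 + 487 + 2.84 + 89.9 + 7.15 = 600.79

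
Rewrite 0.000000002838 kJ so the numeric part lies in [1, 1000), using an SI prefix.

= 2.838 × 10^-6 J; 10^-6 is micro.

2.838 µJ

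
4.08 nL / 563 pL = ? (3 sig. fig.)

(4.08 × 10^-9) / (563 × 10^-12) = 0.007247 × 10^3

7.25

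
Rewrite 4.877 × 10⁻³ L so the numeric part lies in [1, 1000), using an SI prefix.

4.877 mL

= 4.877 × 10⁻³ L; 10⁻³ is milli.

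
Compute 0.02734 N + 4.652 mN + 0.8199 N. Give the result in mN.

851.892 mN

In mN:
  0.02734 N = 0.02734 × 10³ mN = 27.34
  4.652 mN → 4.652
  0.8199 N = 0.8199 × 10³ mN = 819.9
Sum: 27.34 + 4.652 + 819.9 = 851.892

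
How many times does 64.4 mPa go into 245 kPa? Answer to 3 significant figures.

(245e3) / (64.4e-3) = 3.804e6

3800000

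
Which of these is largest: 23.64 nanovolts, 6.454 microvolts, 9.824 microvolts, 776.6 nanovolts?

23.64 nanovolts = 0.00000002364 volts
6.454 microvolts = 0.000006454 volts
9.824 microvolts = 0.000009824 volts
776.6 nanovolts = 0.0000007766 volts

9.824 microvolts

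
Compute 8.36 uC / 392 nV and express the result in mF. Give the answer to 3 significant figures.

(8.36e-6) / (392e-9) = 0.021327e3 F

21300 mF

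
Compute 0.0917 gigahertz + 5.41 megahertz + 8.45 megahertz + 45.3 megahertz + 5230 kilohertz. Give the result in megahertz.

156.09 megahertz

In megahertz:
  0.0917 gigahertz = 0.0917e3 megahertz = 91.7
  5.41 megahertz → 5.41
  8.45 megahertz → 8.45
  45.3 megahertz → 45.3
  5230 kilohertz = 5230e-3 megahertz = 5.23
Sum: 91.7 + 5.41 + 8.45 + 45.3 + 5.23 = 156.09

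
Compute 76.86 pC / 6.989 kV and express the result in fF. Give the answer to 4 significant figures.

11.00 fF

(76.86 × 10^-12) / (6.989 × 10^3) = 10.9973 × 10^-15 F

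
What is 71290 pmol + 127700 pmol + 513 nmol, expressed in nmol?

In nmol:
  71290 pmol = 71290e-3 nmol = 71.29
  127700 pmol = 127700e-3 nmol = 127.7
  513 nmol → 513
Sum: 71.29 + 127.7 + 513 = 711.99

711.99 nmol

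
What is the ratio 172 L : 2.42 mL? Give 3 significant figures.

71100

(172) / (2.42 × 10⁻³) = 71.07 × 10³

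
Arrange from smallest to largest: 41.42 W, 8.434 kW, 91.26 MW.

41.42 W < 8.434 kW < 91.26 MW

41.42 W = 41.42 W
8.434 kW = 8434 W
91.26 MW = 91260000 W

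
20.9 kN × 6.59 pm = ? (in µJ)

20.9 × 10^3 × 6.59 × 10^-12 = 137.731 × 10^-9 J

0.137731 µJ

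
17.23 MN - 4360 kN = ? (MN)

12.87 MN

In MN:
  17.23 MN → 17.23
  4360 kN = 4360e-3 MN = 4.36
Difference: 17.23 - 4.36 = 12.87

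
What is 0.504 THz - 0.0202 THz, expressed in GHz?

483.8 GHz

In GHz:
  0.504 THz = 0.504 × 10³ GHz = 504
  0.0202 THz = 0.0202 × 10³ GHz = 20.2
Difference: 504 - 20.2 = 483.8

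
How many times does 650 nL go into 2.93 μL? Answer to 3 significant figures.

(2.93 × 10^-6) / (650 × 10^-9) = 0.004508 × 10^3

4.51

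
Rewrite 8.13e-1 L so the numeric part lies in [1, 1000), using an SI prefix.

= 813e-3 L; 1e-3 is milli.

813 mL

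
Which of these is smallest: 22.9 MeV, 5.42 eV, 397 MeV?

22.9 MeV = 22900000 eV
5.42 eV = 5.42 eV
397 MeV = 397000000 eV

5.42 eV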